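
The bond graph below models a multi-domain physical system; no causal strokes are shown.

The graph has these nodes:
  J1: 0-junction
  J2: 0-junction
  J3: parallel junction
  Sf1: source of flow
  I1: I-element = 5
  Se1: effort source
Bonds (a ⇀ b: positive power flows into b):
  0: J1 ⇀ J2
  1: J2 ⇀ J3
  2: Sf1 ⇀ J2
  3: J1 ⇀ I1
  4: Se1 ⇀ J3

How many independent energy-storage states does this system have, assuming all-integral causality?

1  (I1 all integral)

β2 stroke at Sf1  (Sf1 (Sf) sets flow on bond)
β4 stroke at J3  (Se1 fixes effort; stroke away)
β1 stroke at J2  (J3 effort already set via bond 4)
β0 stroke at J1  (J2: bond 1 brought effort, rest push out)
β3 stroke at I1  (0-jn J1 has e-setter on 0)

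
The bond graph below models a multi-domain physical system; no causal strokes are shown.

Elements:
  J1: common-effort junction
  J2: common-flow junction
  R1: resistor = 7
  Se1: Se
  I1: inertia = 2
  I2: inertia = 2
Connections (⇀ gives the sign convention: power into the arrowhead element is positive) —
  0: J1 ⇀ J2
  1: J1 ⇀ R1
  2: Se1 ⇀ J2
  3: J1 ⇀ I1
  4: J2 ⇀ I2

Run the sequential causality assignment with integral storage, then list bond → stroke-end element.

β0 stroke at J2
β1 stroke at J1
β2 stroke at J2
β3 stroke at I1
β4 stroke at I2

#2 |J2  (Se1: effort source, stroke at far end)
#3 |I1  (prefer integral on I1)
#4 |I2  (I2: I, integral causality)
#0 |J2  (J2: bond 4 brought flow, rest push out)
#1 |J1  (J1 needs exactly one e-in)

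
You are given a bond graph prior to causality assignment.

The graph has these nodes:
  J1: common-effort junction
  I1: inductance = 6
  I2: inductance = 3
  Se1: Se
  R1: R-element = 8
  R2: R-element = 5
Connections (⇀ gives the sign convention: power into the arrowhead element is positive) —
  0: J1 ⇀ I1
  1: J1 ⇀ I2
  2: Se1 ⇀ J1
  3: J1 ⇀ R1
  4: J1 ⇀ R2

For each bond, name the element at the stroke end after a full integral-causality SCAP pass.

β0 →I1
β1 →I2
β2 →J1
β3 →R1
β4 →R2

b2 stroke at J1  (source Se1 imposes e)
b0 stroke at I1  (J1 effort already set via bond 2)
b1 stroke at I2  (J1 effort already set via bond 2)
b3 stroke at R1  (0-jn J1 has e-setter on 2)
b4 stroke at R2  (0-jn J1 has e-setter on 2)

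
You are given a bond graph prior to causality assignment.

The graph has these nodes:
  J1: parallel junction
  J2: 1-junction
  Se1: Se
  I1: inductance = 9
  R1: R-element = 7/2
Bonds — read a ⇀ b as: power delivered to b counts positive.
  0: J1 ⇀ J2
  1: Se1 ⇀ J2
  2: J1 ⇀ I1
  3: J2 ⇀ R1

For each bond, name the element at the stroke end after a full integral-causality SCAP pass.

#1 stroke→J2  (Se1 (Se) sets effort on bond)
#2 stroke→I1  (I1 outputs flow p/I1)
#0 stroke→J1  (J1: last free bond brings effort in)
#3 stroke→J2  (1-jn J2 has f-setter on 0)

β0 stroke at J1
β1 stroke at J2
β2 stroke at I1
β3 stroke at J2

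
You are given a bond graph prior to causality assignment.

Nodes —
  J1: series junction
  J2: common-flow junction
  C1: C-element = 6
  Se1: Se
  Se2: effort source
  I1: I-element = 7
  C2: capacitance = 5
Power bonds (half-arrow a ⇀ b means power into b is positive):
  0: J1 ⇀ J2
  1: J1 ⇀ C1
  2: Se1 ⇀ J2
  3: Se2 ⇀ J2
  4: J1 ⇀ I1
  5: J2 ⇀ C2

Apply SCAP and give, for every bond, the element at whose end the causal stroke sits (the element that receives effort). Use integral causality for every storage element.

β2 stroke→J2  (Se1: effort source, stroke at far end)
β3 stroke→J2  (source Se2 imposes e)
β1 stroke→J1  (prefer integral on C1)
β4 stroke→I1  (I1 integral (f out))
β0 stroke→J1  (1-jn J1 has f-setter on 4)
β5 stroke→J2  (1-jn J2 has f-setter on 0)

β0 stroke at J1
β1 stroke at J1
β2 stroke at J2
β3 stroke at J2
β4 stroke at I1
β5 stroke at J2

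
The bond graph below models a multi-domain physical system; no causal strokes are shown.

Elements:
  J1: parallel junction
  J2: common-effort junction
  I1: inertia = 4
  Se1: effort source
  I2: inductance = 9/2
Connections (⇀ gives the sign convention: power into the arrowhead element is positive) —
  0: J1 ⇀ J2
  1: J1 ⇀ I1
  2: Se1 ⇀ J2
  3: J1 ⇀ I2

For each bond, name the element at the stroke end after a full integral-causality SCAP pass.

β2 |J2  (Se1 (Se) sets effort on bond)
β0 |J1  (J2: bond 2 brought effort, rest push out)
β1 |I1  (common-e at J1 fixed by 0)
β3 |I2  (J1: bond 0 brought effort, rest push out)

#0 |J1
#1 |I1
#2 |J2
#3 |I2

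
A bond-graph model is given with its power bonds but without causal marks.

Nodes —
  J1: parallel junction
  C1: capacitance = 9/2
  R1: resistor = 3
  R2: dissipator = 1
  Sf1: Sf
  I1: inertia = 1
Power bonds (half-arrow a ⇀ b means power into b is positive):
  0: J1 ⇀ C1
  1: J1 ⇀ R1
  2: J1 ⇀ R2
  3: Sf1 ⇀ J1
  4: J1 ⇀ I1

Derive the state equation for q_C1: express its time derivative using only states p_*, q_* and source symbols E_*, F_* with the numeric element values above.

dq_C1/dt = F_Sf1 - p_I1 - 8*q_C1/27

β3 stroke at Sf1  (Sf1 (Sf) sets flow on bond)
β0 stroke at J1  (prefer integral on C1)
β1 stroke at R1  (common-e at J1 fixed by 0)
β2 stroke at R2  (common-e at J1 fixed by 0)
β4 stroke at I1  (J1: bond 0 brought effort, rest push out)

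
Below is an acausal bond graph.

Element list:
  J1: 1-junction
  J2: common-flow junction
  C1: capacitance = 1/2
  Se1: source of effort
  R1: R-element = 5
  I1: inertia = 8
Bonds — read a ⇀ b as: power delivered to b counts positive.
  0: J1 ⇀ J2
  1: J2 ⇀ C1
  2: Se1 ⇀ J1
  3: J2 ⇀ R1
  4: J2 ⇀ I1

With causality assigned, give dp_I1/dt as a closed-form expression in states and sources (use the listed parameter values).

dp_I1/dt = E_Se1 - 5*p_I1/8 - 2*q_C1

b2 stroke at J1  (Se1 (Se) sets effort on bond)
b0 stroke at J2  (J1 needs exactly one f-in)
b1 stroke at J2  (C1 integral (e out))
b4 stroke at I1  (prefer integral on I1)
b3 stroke at J2  (common-f at J2 fixed by 4)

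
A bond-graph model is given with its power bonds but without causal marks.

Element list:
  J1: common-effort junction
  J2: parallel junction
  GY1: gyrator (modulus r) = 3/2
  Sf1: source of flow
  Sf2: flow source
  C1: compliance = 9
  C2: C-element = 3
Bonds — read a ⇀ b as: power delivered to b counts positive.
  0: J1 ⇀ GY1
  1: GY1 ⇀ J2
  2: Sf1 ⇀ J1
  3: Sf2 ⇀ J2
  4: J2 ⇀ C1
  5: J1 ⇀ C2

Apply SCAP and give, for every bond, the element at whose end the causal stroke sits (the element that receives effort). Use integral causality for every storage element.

#2 →Sf1  (Sf1 fixes flow; stroke at Sf1)
#3 →Sf2  (source Sf2 imposes f)
#4 →J2  (C1 outputs effort q/C1)
#1 →GY1  (common-e at J2 fixed by 4)
#0 →GY1  (through GY1, causality inverts; strokes same side of GY1)
#5 →J1  (J1 needs exactly one e-in)

β0 stroke at GY1
β1 stroke at GY1
β2 stroke at Sf1
β3 stroke at Sf2
β4 stroke at J2
β5 stroke at J1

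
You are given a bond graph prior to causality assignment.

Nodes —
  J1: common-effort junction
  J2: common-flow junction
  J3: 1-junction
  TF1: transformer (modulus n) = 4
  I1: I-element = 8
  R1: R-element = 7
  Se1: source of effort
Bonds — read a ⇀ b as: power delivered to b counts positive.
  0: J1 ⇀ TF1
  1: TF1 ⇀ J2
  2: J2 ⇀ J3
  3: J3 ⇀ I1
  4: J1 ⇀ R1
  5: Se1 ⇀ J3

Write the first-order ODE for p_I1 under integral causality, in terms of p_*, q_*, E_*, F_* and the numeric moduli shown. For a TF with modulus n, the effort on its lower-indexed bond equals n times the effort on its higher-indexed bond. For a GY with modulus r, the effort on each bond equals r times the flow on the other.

b5 stroke at J3  (source Se1 imposes e)
b3 stroke at I1  (I1 outputs flow p/I1)
b2 stroke at J3  (J3 flow already set via bond 3)
b1 stroke at J2  (J2: bond 2 brought flow, rest push out)
b0 stroke at TF1  (through TF1, causality passes straight; one stroke at TF1)
b4 stroke at J1  (closing 0-jn rule on J1)

dp_I1/dt = E_Se1 - 7*p_I1/128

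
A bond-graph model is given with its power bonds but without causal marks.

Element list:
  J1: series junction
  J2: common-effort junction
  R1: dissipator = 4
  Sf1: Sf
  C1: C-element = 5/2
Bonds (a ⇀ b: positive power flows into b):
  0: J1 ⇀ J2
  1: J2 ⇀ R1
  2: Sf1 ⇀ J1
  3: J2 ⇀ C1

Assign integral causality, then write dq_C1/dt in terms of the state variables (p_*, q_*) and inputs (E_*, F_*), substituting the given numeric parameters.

bond 2 →Sf1  (Sf1 (Sf) sets flow on bond)
bond 0 →J1  (common-f at J1 fixed by 2)
bond 3 →J2  (C1 outputs effort q/C1)
bond 1 →R1  (0-jn J2 has e-setter on 3)

dq_C1/dt = F_Sf1 - q_C1/10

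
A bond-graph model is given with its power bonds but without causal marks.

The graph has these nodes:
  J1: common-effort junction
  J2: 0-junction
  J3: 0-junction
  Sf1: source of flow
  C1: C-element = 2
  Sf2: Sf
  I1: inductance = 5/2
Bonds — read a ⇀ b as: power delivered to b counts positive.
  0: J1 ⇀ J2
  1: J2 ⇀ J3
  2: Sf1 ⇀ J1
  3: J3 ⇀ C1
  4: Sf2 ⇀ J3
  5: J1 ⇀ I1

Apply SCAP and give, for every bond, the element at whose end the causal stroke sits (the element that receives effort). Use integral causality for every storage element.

b2 stroke→Sf1  (Sf1 (Sf) sets flow on bond)
b4 stroke→Sf2  (Sf2: flow source, stroke at near end)
b3 stroke→J3  (C1: C, integral causality)
b1 stroke→J2  (J3 effort already set via bond 3)
b0 stroke→J1  (0-jn J2 has e-setter on 1)
b5 stroke→I1  (common-e at J1 fixed by 0)

b0 |J1
b1 |J2
b2 |Sf1
b3 |J3
b4 |Sf2
b5 |I1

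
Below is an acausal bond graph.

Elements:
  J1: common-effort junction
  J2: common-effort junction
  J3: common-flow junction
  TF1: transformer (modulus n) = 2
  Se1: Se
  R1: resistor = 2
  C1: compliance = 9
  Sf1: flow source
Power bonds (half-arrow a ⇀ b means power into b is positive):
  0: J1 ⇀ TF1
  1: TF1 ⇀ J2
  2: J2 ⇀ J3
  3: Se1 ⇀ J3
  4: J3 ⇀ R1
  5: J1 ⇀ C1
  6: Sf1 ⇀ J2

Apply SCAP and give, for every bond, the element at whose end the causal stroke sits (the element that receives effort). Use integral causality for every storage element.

bond 3 |J3  (source Se1 imposes e)
bond 6 |Sf1  (Sf1 fixes flow; stroke at Sf1)
bond 5 |J1  (C1: C, integral causality)
bond 0 |TF1  (J1: bond 5 brought effort, rest push out)
bond 1 |J2  (TF1 one-in-one-out from 0)
bond 2 |J3  (0-jn J2 has e-setter on 1)
bond 4 |R1  (J3: last free bond brings flow in)

b0 |TF1
b1 |J2
b2 |J3
b3 |J3
b4 |R1
b5 |J1
b6 |Sf1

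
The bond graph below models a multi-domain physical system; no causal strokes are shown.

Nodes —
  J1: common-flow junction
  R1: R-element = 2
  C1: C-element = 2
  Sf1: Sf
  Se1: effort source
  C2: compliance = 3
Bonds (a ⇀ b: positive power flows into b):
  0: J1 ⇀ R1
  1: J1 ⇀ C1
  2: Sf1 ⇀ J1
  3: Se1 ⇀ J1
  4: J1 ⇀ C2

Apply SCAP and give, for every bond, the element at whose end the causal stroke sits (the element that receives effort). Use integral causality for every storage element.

b0 stroke at J1
b1 stroke at J1
b2 stroke at Sf1
b3 stroke at J1
b4 stroke at J1

β2 stroke→Sf1  (Sf1 (Sf) sets flow on bond)
β3 stroke→J1  (Se1 fixes effort; stroke away)
β0 stroke→J1  (J1: bond 2 brought flow, rest push out)
β1 stroke→J1  (1-jn J1 has f-setter on 2)
β4 stroke→J1  (J1: bond 2 brought flow, rest push out)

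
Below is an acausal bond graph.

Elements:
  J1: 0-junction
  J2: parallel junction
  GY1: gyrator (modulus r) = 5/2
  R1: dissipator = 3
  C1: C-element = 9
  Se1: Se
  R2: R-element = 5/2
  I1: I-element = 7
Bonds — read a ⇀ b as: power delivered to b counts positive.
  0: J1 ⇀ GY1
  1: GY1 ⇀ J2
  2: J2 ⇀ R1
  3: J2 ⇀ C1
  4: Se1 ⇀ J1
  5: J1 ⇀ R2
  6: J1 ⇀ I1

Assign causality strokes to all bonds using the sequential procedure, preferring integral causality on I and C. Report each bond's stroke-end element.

b0 stroke→GY1
b1 stroke→GY1
b2 stroke→R1
b3 stroke→J2
b4 stroke→J1
b5 stroke→R2
b6 stroke→I1

β4 stroke→J1  (Se1 fixes effort; stroke away)
β0 stroke→GY1  (J1 effort already set via bond 4)
β5 stroke→R2  (J1: bond 4 brought effort, rest push out)
β6 stroke→I1  (J1: bond 4 brought effort, rest push out)
β1 stroke→GY1  (GY GY1: same side as bond 0)
β3 stroke→J2  (C1: C, integral causality)
β2 stroke→R1  (0-jn J2 has e-setter on 3)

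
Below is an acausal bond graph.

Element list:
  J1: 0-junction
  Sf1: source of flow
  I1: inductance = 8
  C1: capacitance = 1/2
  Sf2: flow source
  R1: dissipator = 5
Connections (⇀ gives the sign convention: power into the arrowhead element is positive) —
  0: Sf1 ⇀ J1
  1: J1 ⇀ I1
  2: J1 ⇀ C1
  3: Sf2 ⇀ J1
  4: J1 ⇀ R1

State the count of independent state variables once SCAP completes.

2  (C1, I1 all integral)

bond 0 stroke at Sf1  (Sf1: flow source, stroke at near end)
bond 3 stroke at Sf2  (Sf2 (Sf) sets flow on bond)
bond 1 stroke at I1  (I1 integral (f out))
bond 2 stroke at J1  (prefer integral on C1)
bond 4 stroke at R1  (J1: bond 2 brought effort, rest push out)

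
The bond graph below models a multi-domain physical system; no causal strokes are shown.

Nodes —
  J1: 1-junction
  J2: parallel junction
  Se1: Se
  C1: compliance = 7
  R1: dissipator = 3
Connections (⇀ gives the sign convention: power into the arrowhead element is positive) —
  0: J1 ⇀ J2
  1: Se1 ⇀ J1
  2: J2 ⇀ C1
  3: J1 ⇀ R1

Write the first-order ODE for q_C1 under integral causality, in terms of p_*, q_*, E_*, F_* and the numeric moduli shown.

dq_C1/dt = E_Se1/3 - q_C1/21

β1 |J1  (source Se1 imposes e)
β2 |J2  (prefer integral on C1)
β0 |J1  (common-e at J2 fixed by 2)
β3 |R1  (J1 needs exactly one f-in)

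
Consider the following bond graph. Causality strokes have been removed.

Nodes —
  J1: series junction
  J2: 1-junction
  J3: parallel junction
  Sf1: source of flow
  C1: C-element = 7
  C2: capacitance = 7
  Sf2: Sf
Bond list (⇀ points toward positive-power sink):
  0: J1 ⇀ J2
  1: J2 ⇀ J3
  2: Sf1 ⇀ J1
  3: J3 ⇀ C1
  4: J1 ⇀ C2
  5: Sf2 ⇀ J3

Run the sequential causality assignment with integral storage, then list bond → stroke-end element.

b2 →Sf1  (source Sf1 imposes f)
b5 →Sf2  (Sf2: flow source, stroke at near end)
b0 →J1  (J1: bond 2 brought flow, rest push out)
b4 →J1  (J1: bond 2 brought flow, rest push out)
b1 →J2  (common-f at J2 fixed by 0)
b3 →J3  (only one effort-in slot at J3)

bond 0 stroke→J1
bond 1 stroke→J2
bond 2 stroke→Sf1
bond 3 stroke→J3
bond 4 stroke→J1
bond 5 stroke→Sf2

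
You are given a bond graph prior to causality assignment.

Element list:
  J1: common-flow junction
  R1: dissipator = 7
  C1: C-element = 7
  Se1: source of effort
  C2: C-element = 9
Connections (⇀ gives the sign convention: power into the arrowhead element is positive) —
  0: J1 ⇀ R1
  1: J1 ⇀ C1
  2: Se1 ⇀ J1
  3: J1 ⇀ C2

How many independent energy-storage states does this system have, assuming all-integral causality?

2  (C1, C2 all integral)

β2 →J1  (source Se1 imposes e)
β1 →J1  (C1 outputs effort q/C1)
β3 →J1  (C2 outputs effort q/C2)
β0 →R1  (J1 needs exactly one f-in)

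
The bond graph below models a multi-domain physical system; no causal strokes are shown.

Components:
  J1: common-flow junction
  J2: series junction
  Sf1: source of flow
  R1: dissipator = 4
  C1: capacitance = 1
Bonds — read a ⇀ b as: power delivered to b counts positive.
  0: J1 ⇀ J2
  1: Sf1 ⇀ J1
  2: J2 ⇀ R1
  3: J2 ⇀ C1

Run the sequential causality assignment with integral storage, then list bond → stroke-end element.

β0 stroke→J1
β1 stroke→Sf1
β2 stroke→J2
β3 stroke→J2

β1 →Sf1  (Sf1 (Sf) sets flow on bond)
β0 →J1  (common-f at J1 fixed by 1)
β2 →J2  (1-jn J2 has f-setter on 0)
β3 →J2  (common-f at J2 fixed by 0)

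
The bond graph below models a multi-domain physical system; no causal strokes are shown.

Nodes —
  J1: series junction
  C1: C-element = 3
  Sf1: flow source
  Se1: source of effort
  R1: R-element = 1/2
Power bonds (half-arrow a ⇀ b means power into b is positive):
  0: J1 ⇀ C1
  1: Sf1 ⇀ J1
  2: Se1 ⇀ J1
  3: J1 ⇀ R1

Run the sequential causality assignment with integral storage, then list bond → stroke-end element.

b1 →Sf1  (Sf1: flow source, stroke at near end)
b2 →J1  (source Se1 imposes e)
b0 →J1  (common-f at J1 fixed by 1)
b3 →J1  (J1: bond 1 brought flow, rest push out)

b0 stroke at J1
b1 stroke at Sf1
b2 stroke at J1
b3 stroke at J1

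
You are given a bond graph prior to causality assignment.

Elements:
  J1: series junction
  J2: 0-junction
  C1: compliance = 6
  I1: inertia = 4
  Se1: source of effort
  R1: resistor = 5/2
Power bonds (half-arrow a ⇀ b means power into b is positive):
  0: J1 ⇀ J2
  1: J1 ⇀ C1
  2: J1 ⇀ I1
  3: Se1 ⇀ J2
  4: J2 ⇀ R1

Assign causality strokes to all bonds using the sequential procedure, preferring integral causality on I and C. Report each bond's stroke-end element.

β3 |J2  (Se1: effort source, stroke at far end)
β0 |J1  (0-jn J2 has e-setter on 3)
β4 |R1  (0-jn J2 has e-setter on 3)
β1 |J1  (C1: C, integral causality)
β2 |I1  (J1: last free bond brings flow in)

bond 0 |J1
bond 1 |J1
bond 2 |I1
bond 3 |J2
bond 4 |R1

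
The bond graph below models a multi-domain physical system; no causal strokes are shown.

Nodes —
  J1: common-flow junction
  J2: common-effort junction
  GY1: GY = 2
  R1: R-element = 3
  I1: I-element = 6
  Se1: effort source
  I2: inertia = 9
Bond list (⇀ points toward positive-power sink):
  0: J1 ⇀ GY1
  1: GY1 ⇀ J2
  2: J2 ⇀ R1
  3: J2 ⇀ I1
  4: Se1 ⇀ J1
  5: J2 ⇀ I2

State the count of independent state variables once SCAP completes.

2  (I1, I2 all integral)

β4 stroke at J1  (Se1 fixes effort; stroke away)
β0 stroke at GY1  (only one flow-in slot at J1)
β1 stroke at GY1  (GY1: gyrator matches bond 0)
β3 stroke at I1  (I1: I, integral causality)
β5 stroke at I2  (I2 outputs flow p/I2)
β2 stroke at J2  (only one effort-in slot at J2)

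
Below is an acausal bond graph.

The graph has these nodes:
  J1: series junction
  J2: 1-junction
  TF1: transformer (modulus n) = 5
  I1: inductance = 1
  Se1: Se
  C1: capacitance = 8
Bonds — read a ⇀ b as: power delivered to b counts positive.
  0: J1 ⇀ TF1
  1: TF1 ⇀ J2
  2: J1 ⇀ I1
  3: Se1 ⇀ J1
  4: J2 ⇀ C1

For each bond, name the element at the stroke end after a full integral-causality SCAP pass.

β3 stroke at J1  (Se1 (Se) sets effort on bond)
β2 stroke at I1  (I1 integral (f out))
β0 stroke at J1  (J1 flow already set via bond 2)
β1 stroke at TF1  (TF1 one-in-one-out from 0)
β4 stroke at J2  (common-f at J2 fixed by 1)

#0 |J1
#1 |TF1
#2 |I1
#3 |J1
#4 |J2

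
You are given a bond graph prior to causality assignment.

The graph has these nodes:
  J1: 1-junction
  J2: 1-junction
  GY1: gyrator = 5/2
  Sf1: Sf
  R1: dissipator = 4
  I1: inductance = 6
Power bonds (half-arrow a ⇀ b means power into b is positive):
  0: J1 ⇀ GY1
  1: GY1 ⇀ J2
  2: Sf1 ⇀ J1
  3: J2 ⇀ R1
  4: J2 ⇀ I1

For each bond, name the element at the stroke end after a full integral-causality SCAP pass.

b0 stroke→J1
b1 stroke→J2
b2 stroke→Sf1
b3 stroke→J2
b4 stroke→I1

#2 |Sf1  (Sf1 fixes flow; stroke at Sf1)
#0 |J1  (J1: bond 2 brought flow, rest push out)
#1 |J2  (GY1 both-in/both-out from 0)
#4 |I1  (I1: I, integral causality)
#3 |J2  (J2: bond 4 brought flow, rest push out)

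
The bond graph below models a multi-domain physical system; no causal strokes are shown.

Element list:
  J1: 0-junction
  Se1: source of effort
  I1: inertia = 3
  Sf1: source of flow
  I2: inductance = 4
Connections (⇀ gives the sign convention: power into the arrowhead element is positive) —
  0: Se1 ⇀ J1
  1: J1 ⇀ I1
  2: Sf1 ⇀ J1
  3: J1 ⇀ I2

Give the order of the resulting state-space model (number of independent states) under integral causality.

β0 →J1  (Se1 (Se) sets effort on bond)
β2 →Sf1  (source Sf1 imposes f)
β1 →I1  (J1 effort already set via bond 0)
β3 →I2  (0-jn J1 has e-setter on 0)

2  (I1, I2 all integral)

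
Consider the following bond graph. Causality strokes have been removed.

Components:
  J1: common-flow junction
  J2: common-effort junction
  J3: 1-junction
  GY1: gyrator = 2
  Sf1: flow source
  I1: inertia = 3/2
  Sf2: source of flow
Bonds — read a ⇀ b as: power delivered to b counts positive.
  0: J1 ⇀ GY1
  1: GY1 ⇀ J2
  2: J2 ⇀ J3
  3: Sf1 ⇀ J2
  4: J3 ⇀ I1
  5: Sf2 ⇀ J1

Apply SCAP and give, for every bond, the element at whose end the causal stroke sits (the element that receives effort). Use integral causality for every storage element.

b0 stroke→J1
b1 stroke→J2
b2 stroke→J3
b3 stroke→Sf1
b4 stroke→I1
b5 stroke→Sf2

β3 |Sf1  (Sf1: flow source, stroke at near end)
β5 |Sf2  (Sf2: flow source, stroke at near end)
β0 |J1  (J1 flow already set via bond 5)
β1 |J2  (through GY1, causality inverts; strokes same side of GY1)
β2 |J3  (J2: bond 1 brought effort, rest push out)
β4 |I1  (only one flow-in slot at J3)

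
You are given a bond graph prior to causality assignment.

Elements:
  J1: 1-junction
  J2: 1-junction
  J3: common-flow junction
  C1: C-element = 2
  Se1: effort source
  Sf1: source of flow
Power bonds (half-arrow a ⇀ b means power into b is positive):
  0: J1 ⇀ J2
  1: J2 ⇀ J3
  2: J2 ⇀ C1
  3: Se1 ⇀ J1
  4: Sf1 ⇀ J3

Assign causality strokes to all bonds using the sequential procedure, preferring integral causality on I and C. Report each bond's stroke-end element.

β3 stroke→J1  (source Se1 imposes e)
β4 stroke→Sf1  (Sf1 (Sf) sets flow on bond)
β0 stroke→J2  (J1: last free bond brings flow in)
β1 stroke→J3  (common-f at J3 fixed by 4)
β2 stroke→J2  (J2: bond 1 brought flow, rest push out)

bond 0 |J2
bond 1 |J3
bond 2 |J2
bond 3 |J1
bond 4 |Sf1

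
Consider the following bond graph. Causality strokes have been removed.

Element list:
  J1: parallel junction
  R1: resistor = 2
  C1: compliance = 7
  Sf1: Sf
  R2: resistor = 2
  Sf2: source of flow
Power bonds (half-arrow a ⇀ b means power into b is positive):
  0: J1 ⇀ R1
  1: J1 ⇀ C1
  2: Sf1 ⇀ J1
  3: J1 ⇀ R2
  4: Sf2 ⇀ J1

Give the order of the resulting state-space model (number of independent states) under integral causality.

1  (C1 all integral)

b2 |Sf1  (Sf1 fixes flow; stroke at Sf1)
b4 |Sf2  (Sf2: flow source, stroke at near end)
b1 |J1  (C1 outputs effort q/C1)
b0 |R1  (common-e at J1 fixed by 1)
b3 |R2  (common-e at J1 fixed by 1)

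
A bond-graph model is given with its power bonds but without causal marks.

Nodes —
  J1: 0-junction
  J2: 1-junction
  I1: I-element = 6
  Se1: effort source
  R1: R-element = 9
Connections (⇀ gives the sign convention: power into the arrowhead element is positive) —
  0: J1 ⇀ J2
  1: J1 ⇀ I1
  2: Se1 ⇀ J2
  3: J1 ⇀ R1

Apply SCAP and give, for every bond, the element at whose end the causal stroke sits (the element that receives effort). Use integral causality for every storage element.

β2 →J2  (source Se1 imposes e)
β0 →J1  (J2: last free bond brings flow in)
β1 →I1  (common-e at J1 fixed by 0)
β3 →R1  (common-e at J1 fixed by 0)

#0 stroke at J1
#1 stroke at I1
#2 stroke at J2
#3 stroke at R1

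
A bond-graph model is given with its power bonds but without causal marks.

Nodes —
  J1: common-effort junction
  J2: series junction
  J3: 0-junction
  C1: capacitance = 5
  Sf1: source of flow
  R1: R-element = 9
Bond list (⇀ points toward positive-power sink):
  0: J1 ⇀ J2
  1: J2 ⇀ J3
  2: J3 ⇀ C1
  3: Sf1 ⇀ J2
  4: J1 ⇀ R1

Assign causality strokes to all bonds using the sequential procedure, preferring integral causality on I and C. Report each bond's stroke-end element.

b3 →Sf1  (Sf1: flow source, stroke at near end)
b0 →J2  (J2 flow already set via bond 3)
b1 →J2  (J2 flow already set via bond 3)
b2 →J3  (J3: last free bond brings effort in)
b4 →J1  (only one effort-in slot at J1)

#0 stroke→J2
#1 stroke→J2
#2 stroke→J3
#3 stroke→Sf1
#4 stroke→J1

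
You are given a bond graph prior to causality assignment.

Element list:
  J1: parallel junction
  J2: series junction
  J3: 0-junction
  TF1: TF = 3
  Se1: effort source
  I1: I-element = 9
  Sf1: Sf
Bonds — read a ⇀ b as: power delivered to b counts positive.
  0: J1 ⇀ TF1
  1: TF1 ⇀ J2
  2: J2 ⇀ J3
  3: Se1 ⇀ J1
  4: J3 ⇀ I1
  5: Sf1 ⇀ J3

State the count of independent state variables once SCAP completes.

1  (I1 all integral)

b3 →J1  (Se1: effort source, stroke at far end)
b5 →Sf1  (source Sf1 imposes f)
b0 →TF1  (0-jn J1 has e-setter on 3)
b1 →J2  (through TF1, causality passes straight; one stroke at TF1)
b2 →J3  (closing 1-jn rule on J2)
b4 →I1  (common-e at J3 fixed by 2)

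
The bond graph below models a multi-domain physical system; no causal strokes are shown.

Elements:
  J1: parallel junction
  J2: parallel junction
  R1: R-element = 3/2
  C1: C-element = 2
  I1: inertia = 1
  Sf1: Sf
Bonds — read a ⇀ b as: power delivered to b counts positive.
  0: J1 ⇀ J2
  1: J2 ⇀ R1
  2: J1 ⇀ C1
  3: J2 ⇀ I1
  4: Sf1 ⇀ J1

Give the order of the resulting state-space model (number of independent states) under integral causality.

2  (C1, I1 all integral)

β4 stroke→Sf1  (source Sf1 imposes f)
β2 stroke→J1  (C1 outputs effort q/C1)
β0 stroke→J2  (common-e at J1 fixed by 2)
β1 stroke→R1  (0-jn J2 has e-setter on 0)
β3 stroke→I1  (J2: bond 0 brought effort, rest push out)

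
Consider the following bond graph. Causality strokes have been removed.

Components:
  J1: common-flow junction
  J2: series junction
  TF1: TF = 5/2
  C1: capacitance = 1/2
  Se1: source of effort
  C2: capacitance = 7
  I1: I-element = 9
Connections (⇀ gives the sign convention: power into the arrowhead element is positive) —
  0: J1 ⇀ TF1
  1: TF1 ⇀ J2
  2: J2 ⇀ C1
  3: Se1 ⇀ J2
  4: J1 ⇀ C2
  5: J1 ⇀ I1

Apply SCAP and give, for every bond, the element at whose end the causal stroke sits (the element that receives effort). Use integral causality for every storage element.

bond 3 |J2  (Se1: effort source, stroke at far end)
bond 2 |J2  (prefer integral on C1)
bond 1 |TF1  (J2 needs exactly one f-in)
bond 0 |J1  (through TF1, causality passes straight; one stroke at TF1)
bond 4 |J1  (C2 integral (e out))
bond 5 |I1  (closing 1-jn rule on J1)

#0 stroke at J1
#1 stroke at TF1
#2 stroke at J2
#3 stroke at J2
#4 stroke at J1
#5 stroke at I1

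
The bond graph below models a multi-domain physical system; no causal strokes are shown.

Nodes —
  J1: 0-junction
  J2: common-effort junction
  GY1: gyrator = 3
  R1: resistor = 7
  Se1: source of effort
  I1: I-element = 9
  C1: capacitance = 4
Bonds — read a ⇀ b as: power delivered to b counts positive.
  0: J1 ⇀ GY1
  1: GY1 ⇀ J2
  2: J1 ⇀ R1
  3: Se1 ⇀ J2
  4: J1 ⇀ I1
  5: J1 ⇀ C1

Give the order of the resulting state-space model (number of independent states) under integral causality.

#3 stroke at J2  (Se1 fixes effort; stroke away)
#1 stroke at GY1  (0-jn J2 has e-setter on 3)
#0 stroke at GY1  (GY GY1: same side as bond 1)
#4 stroke at I1  (prefer integral on I1)
#5 stroke at J1  (C1 outputs effort q/C1)
#2 stroke at R1  (0-jn J1 has e-setter on 5)

2  (C1, I1 all integral)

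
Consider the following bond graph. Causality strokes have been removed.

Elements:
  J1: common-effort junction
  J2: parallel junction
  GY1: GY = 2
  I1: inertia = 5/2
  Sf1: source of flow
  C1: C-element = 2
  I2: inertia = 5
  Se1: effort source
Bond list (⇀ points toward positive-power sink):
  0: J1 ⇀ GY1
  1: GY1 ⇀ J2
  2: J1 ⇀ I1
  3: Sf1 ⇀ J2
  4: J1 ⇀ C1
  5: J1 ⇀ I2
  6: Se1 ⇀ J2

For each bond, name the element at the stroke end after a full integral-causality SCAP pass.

β0 stroke→GY1
β1 stroke→GY1
β2 stroke→I1
β3 stroke→Sf1
β4 stroke→J1
β5 stroke→I2
β6 stroke→J2

b3 stroke at Sf1  (Sf1: flow source, stroke at near end)
b6 stroke at J2  (source Se1 imposes e)
b1 stroke at GY1  (J2: bond 6 brought effort, rest push out)
b0 stroke at GY1  (GY GY1: same side as bond 1)
b2 stroke at I1  (I1 integral (f out))
b4 stroke at J1  (C1 outputs effort q/C1)
b5 stroke at I2  (J1: bond 4 brought effort, rest push out)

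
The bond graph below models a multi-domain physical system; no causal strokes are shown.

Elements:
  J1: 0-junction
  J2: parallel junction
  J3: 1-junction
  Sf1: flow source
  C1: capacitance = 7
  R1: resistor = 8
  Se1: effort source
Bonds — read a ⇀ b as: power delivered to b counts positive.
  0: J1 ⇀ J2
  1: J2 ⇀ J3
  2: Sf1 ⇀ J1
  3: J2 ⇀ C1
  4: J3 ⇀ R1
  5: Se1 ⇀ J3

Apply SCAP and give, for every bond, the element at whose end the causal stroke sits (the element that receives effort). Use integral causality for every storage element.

#0 stroke at J1
#1 stroke at J3
#2 stroke at Sf1
#3 stroke at J2
#4 stroke at R1
#5 stroke at J3

b2 stroke at Sf1  (source Sf1 imposes f)
b5 stroke at J3  (Se1 (Se) sets effort on bond)
b0 stroke at J1  (J1: last free bond brings effort in)
b3 stroke at J2  (C1: C, integral causality)
b1 stroke at J3  (J2 effort already set via bond 3)
b4 stroke at R1  (J3 needs exactly one f-in)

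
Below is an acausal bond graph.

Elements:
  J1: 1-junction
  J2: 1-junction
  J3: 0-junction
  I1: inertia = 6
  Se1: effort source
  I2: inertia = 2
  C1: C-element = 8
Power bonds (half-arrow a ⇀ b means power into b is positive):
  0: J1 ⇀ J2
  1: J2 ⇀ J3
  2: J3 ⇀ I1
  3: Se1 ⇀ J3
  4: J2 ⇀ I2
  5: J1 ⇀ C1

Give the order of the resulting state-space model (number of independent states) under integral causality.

3  (C1, I1, I2 all integral)

β3 |J3  (Se1 (Se) sets effort on bond)
β1 |J2  (common-e at J3 fixed by 3)
β2 |I1  (common-e at J3 fixed by 3)
β4 |I2  (prefer integral on I2)
β0 |J2  (common-f at J2 fixed by 4)
β5 |J1  (J1: bond 0 brought flow, rest push out)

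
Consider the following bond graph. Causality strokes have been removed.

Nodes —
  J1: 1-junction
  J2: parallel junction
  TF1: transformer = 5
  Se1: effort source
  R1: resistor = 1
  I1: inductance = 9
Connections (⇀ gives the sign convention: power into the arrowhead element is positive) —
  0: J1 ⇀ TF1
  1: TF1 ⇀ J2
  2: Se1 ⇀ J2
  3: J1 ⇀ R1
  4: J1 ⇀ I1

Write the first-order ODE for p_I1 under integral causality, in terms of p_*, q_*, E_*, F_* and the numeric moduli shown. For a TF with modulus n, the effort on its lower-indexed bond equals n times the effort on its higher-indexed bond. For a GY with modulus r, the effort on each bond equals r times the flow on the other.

dp_I1/dt = -5*E_Se1 - p_I1/9

#2 stroke at J2  (Se1 (Se) sets effort on bond)
#1 stroke at TF1  (common-e at J2 fixed by 2)
#0 stroke at J1  (through TF1, causality passes straight; one stroke at TF1)
#4 stroke at I1  (I1 outputs flow p/I1)
#3 stroke at J1  (J1 flow already set via bond 4)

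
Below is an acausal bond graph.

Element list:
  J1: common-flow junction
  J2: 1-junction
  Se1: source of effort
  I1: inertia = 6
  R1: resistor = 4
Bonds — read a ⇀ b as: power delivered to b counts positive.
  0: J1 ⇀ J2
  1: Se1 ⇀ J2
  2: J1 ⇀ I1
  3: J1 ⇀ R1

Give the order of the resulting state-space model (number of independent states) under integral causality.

1  (I1 all integral)

bond 1 |J2  (Se1 (Se) sets effort on bond)
bond 0 |J1  (only one flow-in slot at J2)
bond 2 |I1  (I1 integral (f out))
bond 3 |J1  (J1: bond 2 brought flow, rest push out)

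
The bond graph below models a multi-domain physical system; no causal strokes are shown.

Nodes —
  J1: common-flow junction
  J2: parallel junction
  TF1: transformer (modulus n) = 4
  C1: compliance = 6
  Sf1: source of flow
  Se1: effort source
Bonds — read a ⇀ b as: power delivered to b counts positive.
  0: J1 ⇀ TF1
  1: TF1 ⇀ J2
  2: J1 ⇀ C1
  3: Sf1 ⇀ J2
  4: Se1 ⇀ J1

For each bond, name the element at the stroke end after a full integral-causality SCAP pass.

β0 stroke→TF1
β1 stroke→J2
β2 stroke→J1
β3 stroke→Sf1
β4 stroke→J1

β3 |Sf1  (Sf1: flow source, stroke at near end)
β4 |J1  (Se1 (Se) sets effort on bond)
β1 |J2  (J2 needs exactly one e-in)
β0 |TF1  (through TF1, causality passes straight; one stroke at TF1)
β2 |J1  (common-f at J1 fixed by 0)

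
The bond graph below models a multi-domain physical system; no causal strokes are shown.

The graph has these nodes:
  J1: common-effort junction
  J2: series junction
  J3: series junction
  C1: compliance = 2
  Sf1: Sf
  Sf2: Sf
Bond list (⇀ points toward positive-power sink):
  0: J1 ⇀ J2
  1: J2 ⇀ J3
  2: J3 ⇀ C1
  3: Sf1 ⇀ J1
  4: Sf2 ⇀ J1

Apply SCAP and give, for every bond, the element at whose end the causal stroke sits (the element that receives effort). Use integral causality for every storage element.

β3 stroke→Sf1  (Sf1 (Sf) sets flow on bond)
β4 stroke→Sf2  (Sf2 (Sf) sets flow on bond)
β0 stroke→J1  (closing 0-jn rule on J1)
β1 stroke→J2  (common-f at J2 fixed by 0)
β2 stroke→J3  (common-f at J3 fixed by 1)

#0 →J1
#1 →J2
#2 →J3
#3 →Sf1
#4 →Sf2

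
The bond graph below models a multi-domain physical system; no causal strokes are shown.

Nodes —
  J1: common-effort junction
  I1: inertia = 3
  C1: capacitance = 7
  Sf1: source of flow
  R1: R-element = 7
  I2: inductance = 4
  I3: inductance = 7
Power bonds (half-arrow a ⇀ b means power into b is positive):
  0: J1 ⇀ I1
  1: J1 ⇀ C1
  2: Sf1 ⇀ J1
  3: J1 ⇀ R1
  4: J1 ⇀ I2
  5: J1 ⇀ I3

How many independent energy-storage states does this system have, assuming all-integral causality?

β2 →Sf1  (Sf1 fixes flow; stroke at Sf1)
β0 →I1  (I1: I, integral causality)
β1 →J1  (C1 outputs effort q/C1)
β3 →R1  (J1: bond 1 brought effort, rest push out)
β4 →I2  (0-jn J1 has e-setter on 1)
β5 →I3  (common-e at J1 fixed by 1)

4  (C1, I1, I2, I3 all integral)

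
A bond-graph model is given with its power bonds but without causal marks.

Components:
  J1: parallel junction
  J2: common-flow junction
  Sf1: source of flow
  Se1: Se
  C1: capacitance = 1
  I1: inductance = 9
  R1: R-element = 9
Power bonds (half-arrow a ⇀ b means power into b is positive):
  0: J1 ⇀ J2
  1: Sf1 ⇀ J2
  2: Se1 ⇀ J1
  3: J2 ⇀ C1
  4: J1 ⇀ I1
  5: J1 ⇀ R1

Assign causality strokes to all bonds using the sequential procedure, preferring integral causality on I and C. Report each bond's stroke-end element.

β1 stroke→Sf1  (Sf1 fixes flow; stroke at Sf1)
β2 stroke→J1  (Se1 fixes effort; stroke away)
β0 stroke→J2  (J1: bond 2 brought effort, rest push out)
β4 stroke→I1  (J1 effort already set via bond 2)
β5 stroke→R1  (0-jn J1 has e-setter on 2)
β3 stroke→J2  (J2: bond 1 brought flow, rest push out)

β0 stroke at J2
β1 stroke at Sf1
β2 stroke at J1
β3 stroke at J2
β4 stroke at I1
β5 stroke at R1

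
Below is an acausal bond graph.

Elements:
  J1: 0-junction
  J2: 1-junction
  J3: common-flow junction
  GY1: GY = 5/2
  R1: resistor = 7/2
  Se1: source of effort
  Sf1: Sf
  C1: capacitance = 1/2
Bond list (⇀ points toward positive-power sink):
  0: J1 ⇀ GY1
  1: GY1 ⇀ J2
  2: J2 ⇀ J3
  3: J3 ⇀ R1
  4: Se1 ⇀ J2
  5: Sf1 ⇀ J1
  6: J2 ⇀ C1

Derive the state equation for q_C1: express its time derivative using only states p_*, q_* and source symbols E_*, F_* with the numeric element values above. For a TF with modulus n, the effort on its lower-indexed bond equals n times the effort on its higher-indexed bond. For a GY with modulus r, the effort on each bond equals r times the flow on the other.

dq_C1/dt = 2*E_Se1/7 + 5*F_Sf1/7 - 4*q_C1/7

#4 stroke→J2  (Se1 fixes effort; stroke away)
#5 stroke→Sf1  (Sf1: flow source, stroke at near end)
#0 stroke→J1  (only one effort-in slot at J1)
#1 stroke→J2  (GY1: gyrator matches bond 0)
#6 stroke→J2  (C1: C, integral causality)
#2 stroke→J3  (only one flow-in slot at J2)
#3 stroke→R1  (closing 1-jn rule on J3)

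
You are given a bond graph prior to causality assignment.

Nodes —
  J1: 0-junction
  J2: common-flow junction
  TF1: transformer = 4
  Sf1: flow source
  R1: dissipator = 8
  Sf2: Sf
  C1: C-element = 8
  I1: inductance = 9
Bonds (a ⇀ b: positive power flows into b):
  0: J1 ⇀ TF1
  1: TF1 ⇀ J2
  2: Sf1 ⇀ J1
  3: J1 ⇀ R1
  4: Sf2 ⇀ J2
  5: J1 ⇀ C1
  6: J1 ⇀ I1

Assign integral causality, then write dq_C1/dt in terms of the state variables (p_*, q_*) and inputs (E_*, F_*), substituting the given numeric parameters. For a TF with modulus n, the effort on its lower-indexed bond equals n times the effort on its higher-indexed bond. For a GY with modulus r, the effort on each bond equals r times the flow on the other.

β2 stroke→Sf1  (Sf1 (Sf) sets flow on bond)
β4 stroke→Sf2  (Sf2 fixes flow; stroke at Sf2)
β1 stroke→J2  (J2 flow already set via bond 4)
β0 stroke→TF1  (TF TF1: opposite of bond 1)
β5 stroke→J1  (C1 integral (e out))
β3 stroke→R1  (J1: bond 5 brought effort, rest push out)
β6 stroke→I1  (common-e at J1 fixed by 5)

dq_C1/dt = F_Sf1 - F_Sf2/4 - p_I1/9 - q_C1/64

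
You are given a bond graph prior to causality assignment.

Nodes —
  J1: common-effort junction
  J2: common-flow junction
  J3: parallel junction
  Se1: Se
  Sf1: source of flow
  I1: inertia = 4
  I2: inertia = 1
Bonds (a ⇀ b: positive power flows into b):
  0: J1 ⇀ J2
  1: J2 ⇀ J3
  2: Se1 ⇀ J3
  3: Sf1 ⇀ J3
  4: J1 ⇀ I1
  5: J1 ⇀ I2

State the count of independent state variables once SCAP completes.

2  (I1, I2 all integral)

#2 stroke at J3  (Se1: effort source, stroke at far end)
#3 stroke at Sf1  (source Sf1 imposes f)
#1 stroke at J2  (J3: bond 2 brought effort, rest push out)
#0 stroke at J1  (closing 1-jn rule on J2)
#4 stroke at I1  (common-e at J1 fixed by 0)
#5 stroke at I2  (0-jn J1 has e-setter on 0)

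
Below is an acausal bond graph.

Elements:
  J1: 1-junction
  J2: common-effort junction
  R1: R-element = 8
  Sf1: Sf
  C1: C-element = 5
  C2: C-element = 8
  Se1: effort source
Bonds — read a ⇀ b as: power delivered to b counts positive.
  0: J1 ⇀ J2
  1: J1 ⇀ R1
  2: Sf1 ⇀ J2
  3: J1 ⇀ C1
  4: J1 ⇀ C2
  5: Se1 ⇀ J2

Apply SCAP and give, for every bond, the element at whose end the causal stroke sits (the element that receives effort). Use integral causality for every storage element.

β0 stroke→J1
β1 stroke→R1
β2 stroke→Sf1
β3 stroke→J1
β4 stroke→J1
β5 stroke→J2

bond 2 →Sf1  (Sf1 (Sf) sets flow on bond)
bond 5 →J2  (source Se1 imposes e)
bond 0 →J1  (J2 effort already set via bond 5)
bond 3 →J1  (prefer integral on C1)
bond 4 →J1  (C2 outputs effort q/C2)
bond 1 →R1  (J1 needs exactly one f-in)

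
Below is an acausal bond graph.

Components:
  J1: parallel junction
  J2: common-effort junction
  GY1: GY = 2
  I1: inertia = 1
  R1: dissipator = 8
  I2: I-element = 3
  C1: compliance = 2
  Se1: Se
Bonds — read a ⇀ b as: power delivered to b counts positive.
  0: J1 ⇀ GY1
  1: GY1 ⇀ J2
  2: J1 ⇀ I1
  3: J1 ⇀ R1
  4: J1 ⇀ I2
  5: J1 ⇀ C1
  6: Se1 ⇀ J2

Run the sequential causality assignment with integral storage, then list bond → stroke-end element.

b0 stroke→GY1
b1 stroke→GY1
b2 stroke→I1
b3 stroke→R1
b4 stroke→I2
b5 stroke→J1
b6 stroke→J2

bond 6 stroke at J2  (Se1 fixes effort; stroke away)
bond 1 stroke at GY1  (J2: bond 6 brought effort, rest push out)
bond 0 stroke at GY1  (GY1 both-in/both-out from 1)
bond 2 stroke at I1  (I1 integral (f out))
bond 4 stroke at I2  (I2 integral (f out))
bond 5 stroke at J1  (prefer integral on C1)
bond 3 stroke at R1  (0-jn J1 has e-setter on 5)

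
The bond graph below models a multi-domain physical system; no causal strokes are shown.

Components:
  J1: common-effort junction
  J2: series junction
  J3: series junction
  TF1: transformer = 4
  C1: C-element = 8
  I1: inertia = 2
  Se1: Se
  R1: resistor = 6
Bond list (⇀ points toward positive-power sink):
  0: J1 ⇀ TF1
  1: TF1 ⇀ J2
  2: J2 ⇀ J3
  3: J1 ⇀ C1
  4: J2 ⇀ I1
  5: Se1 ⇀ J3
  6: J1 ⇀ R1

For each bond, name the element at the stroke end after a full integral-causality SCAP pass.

β0 →TF1
β1 →J2
β2 →J2
β3 →J1
β4 →I1
β5 →J3
β6 →R1

β5 →J3  (Se1 (Se) sets effort on bond)
β2 →J2  (closing 1-jn rule on J3)
β3 →J1  (C1: C, integral causality)
β0 →TF1  (J1: bond 3 brought effort, rest push out)
β6 →R1  (J1: bond 3 brought effort, rest push out)
β1 →J2  (TF1: transformer flips bond 0)
β4 →I1  (only one flow-in slot at J2)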